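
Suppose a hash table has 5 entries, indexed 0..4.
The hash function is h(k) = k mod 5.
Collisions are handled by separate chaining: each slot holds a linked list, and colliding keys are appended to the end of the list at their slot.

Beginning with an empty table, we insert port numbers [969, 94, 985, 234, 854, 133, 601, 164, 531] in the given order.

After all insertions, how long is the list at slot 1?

2

Insert 969: h=4, bucket 4 empty → new chain.
Insert 94: h=4, bucket 4 nonempty → append to chain.
Insert 985: h=0, bucket 0 empty → new chain.
Insert 234: h=4, bucket 4 nonempty → append to chain.
Insert 854: h=4, bucket 4 nonempty → append to chain.
Insert 133: h=3, bucket 3 empty → new chain.
Insert 601: h=1, bucket 1 empty → new chain.
Insert 164: h=4, bucket 4 nonempty → append to chain.
Insert 531: h=1, bucket 1 nonempty → append to chain.
Final buckets:
0: 985
1: 601 -> 531
2: —
3: 133
4: 969 -> 94 -> 234 -> 854 -> 164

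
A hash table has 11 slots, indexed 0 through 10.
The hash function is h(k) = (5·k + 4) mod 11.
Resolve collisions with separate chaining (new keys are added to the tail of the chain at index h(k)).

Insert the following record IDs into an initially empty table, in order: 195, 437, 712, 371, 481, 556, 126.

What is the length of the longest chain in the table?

5

195 → bucket 0
437 → bucket 0 (collision)
712 → bucket 0 (collision)
371 → bucket 0 (collision)
481 → bucket 0 (collision)
556 → bucket 1
126 → bucket 7
Final buckets:
0: 195 -> 437 -> 712 -> 371 -> 481
1: 556
2: _
3: _
4: _
5: _
6: _
7: 126
8: _
9: _
10: _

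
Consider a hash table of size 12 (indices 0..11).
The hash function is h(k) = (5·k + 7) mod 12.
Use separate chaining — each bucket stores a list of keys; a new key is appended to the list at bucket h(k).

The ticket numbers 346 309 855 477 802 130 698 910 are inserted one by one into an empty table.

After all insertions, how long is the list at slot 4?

2

Insert 346: h=9, bucket 9 empty → new chain.
Insert 309: h=4, bucket 4 empty → new chain.
Insert 855: h=10, bucket 10 empty → new chain.
Insert 477: h=4, bucket 4 nonempty → append to chain.
Insert 802: h=9, bucket 9 nonempty → append to chain.
Insert 130: h=9, bucket 9 nonempty → append to chain.
Insert 698: h=5, bucket 5 empty → new chain.
Insert 910: h=9, bucket 9 nonempty → append to chain.
Final buckets:
0: —
1: —
2: —
3: —
4: 309 -> 477
5: 698
6: —
7: —
8: —
9: 346 -> 802 -> 130 -> 910
10: 855
11: —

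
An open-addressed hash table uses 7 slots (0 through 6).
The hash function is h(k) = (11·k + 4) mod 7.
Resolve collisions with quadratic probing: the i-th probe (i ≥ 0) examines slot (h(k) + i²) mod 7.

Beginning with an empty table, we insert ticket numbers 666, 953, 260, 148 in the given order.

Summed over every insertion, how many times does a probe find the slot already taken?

6

Insert 666: h=1, slot 1 empty → index 1.
Insert 953: h=1, slot 1 occupied → index 2.
Insert 260: h=1, slots 1,2 occupied → index 5.
Insert 148: h=1, slots 1,2,5 occupied → index 3.
Table: [—, 666, 953, 148, —, 260, —]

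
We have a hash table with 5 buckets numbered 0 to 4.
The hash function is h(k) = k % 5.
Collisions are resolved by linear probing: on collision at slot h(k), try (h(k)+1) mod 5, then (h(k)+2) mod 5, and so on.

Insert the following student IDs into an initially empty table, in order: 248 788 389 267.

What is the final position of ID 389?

0

248: h=3 → slot 3
788: h=3, probe 3,4 → slot 4
389: h=4, probe 4,0 → slot 0
267: h=2 → slot 2
Table: [389, ∅, 267, 248, 788]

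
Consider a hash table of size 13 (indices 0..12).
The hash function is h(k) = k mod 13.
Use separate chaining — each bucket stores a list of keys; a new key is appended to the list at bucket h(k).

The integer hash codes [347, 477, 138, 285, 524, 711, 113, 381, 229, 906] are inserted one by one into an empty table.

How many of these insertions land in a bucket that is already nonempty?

347 → bucket 9
477 → bucket 9 (collision)
138 → bucket 8
285 → bucket 12
524 → bucket 4
711 → bucket 9 (collision)
113 → bucket 9 (collision)
381 → bucket 4 (collision)
229 → bucket 8 (collision)
906 → bucket 9 (collision)
Final buckets:
0: ∅
1: ∅
2: ∅
3: ∅
4: 524 -> 381
5: ∅
6: ∅
7: ∅
8: 138 -> 229
9: 347 -> 477 -> 711 -> 113 -> 906
10: ∅
11: ∅
12: 285

6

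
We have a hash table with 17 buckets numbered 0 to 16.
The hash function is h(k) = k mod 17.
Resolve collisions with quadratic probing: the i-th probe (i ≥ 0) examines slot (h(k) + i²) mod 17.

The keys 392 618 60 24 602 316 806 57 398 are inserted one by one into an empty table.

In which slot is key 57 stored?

15

392: h=1 → slot 1
618: h=6 → slot 6
60: h=9 → slot 9
24: h=7 → slot 7
602: h=7, probe 7,8 → slot 8
316: h=10 → slot 10
806: h=7, probe 7,8,11 → slot 11
57: h=6, probe 6,7,10,15 → slot 15
398: h=7, probe 7,8,11,16 → slot 16
Table: [-, 392, -, -, -, -, 618, 24, 602, 60, 316, 806, -, -, -, 57, 398]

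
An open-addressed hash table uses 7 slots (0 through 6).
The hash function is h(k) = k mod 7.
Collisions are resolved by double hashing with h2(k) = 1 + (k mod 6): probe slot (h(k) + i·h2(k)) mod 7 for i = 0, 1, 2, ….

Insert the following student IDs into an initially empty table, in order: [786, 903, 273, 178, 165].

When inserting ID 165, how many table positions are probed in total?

2

Insert 786: h=2, slot 2 empty → index 2.
Insert 903: h=0, slot 0 empty → index 0.
Insert 273: h=0, h2=4, slot 0 occupied → index 4.
Insert 178: h=3, slot 3 empty → index 3.
Insert 165: h=4, h2=4, slot 4 occupied → index 1.
Table: [903, 165, 786, 178, 273, ∅, ∅]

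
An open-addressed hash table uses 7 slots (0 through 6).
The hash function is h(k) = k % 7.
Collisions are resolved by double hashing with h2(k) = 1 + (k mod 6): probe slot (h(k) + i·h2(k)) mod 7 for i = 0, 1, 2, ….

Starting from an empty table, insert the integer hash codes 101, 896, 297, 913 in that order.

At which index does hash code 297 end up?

4

101 hashes to 3; slot 3 is free -> place at 3.
896 hashes to 0; slot 0 is free -> place at 0.
297 hashes to 3, h2=4; 3,0 taken -> place at 4.
913 hashes to 3, h2=2; 3 taken -> place at 5.
Table: [896, _, _, 101, 297, 913, _]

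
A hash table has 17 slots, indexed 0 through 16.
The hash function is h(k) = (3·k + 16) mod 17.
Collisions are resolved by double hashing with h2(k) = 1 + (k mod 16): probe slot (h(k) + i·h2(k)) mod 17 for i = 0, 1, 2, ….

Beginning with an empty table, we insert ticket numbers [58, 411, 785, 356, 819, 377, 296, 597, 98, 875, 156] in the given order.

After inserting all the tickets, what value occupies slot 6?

875

58 hashes to 3; slot 3 is free -> place at 3.
411 hashes to 8; slot 8 is free -> place at 8.
785 hashes to 8, h2=2; 8 taken -> place at 10.
356 hashes to 13; slot 13 is free -> place at 13.
819 hashes to 8, h2=4; 8 taken -> place at 12.
377 hashes to 8, h2=10; 8 taken -> place at 1.
296 hashes to 3, h2=9; 3,12 taken -> place at 4.
597 hashes to 5; slot 5 is free -> place at 5.
98 hashes to 4, h2=3; 4 taken -> place at 7.
875 hashes to 6; slot 6 is free -> place at 6.
156 hashes to 8, h2=13; 8,4 taken -> place at 0.
Table: [156, 377, -, 58, 296, 597, 875, 98, 411, -, 785, -, 819, 356, -, -, -]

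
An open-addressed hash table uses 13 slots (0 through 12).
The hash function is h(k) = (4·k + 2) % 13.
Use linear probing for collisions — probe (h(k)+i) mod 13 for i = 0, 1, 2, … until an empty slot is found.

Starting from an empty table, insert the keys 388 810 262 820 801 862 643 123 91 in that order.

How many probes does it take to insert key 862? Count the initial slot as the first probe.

5

388 hashes to 7; slot 7 is free => place at 7.
810 hashes to 5; slot 5 is free => place at 5.
262 hashes to 10; slot 10 is free => place at 10.
820 hashes to 6; slot 6 is free => place at 6.
801 hashes to 8; slot 8 is free => place at 8.
862 hashes to 5; 5,6,7,8 taken => place at 9.
643 hashes to 0; slot 0 is free => place at 0.
123 hashes to 0; 0 taken => place at 1.
91 hashes to 2; slot 2 is free => place at 2.
Table: [643, 123, 91, _, _, 810, 820, 388, 801, 862, 262, _, _]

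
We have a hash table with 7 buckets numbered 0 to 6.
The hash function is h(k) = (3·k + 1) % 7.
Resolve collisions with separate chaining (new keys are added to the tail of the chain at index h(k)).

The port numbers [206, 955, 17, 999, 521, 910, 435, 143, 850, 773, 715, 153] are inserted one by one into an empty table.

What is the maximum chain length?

Insert 206: h=3, bucket 3 empty → new chain.
Insert 955: h=3, bucket 3 nonempty → append to chain.
Insert 17: h=3, bucket 3 nonempty → append to chain.
Insert 999: h=2, bucket 2 empty → new chain.
Insert 521: h=3, bucket 3 nonempty → append to chain.
Insert 910: h=1, bucket 1 empty → new chain.
Insert 435: h=4, bucket 4 empty → new chain.
Insert 143: h=3, bucket 3 nonempty → append to chain.
Insert 850: h=3, bucket 3 nonempty → append to chain.
Insert 773: h=3, bucket 3 nonempty → append to chain.
Insert 715: h=4, bucket 4 nonempty → append to chain.
Insert 153: h=5, bucket 5 empty → new chain.
Final buckets:
0: .
1: 910
2: 999
3: 206 -> 955 -> 17 -> 521 -> 143 -> 850 -> 773
4: 435 -> 715
5: 153
6: .

7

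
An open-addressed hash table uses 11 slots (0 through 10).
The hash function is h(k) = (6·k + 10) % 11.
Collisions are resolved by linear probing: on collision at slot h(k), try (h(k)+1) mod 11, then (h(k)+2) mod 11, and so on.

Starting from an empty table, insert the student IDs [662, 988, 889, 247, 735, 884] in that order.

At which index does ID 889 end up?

10

662 hashes to 0; slot 0 is free -> place at 0.
988 hashes to 9; slot 9 is free -> place at 9.
889 hashes to 9; 9 taken -> place at 10.
247 hashes to 7; slot 7 is free -> place at 7.
735 hashes to 9; 9,10,0 taken -> place at 1.
884 hashes to 1; 1 taken -> place at 2.
Table: [662, 735, 884, -, -, -, -, 247, -, 988, 889]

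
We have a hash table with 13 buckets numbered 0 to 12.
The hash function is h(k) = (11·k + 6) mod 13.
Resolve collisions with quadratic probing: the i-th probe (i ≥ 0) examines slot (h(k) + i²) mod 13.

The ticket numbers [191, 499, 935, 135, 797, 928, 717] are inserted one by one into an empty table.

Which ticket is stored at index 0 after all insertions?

928

191 hashes to 1; slot 1 is free → place at 1.
499 hashes to 9; slot 9 is free → place at 9.
935 hashes to 8; slot 8 is free → place at 8.
135 hashes to 9; 9 taken → place at 10.
797 hashes to 11; slot 11 is free → place at 11.
928 hashes to 9; 9,10 taken → place at 0.
717 hashes to 2; slot 2 is free → place at 2.
Table: [928, 191, 717, ., ., ., ., ., 935, 499, 135, 797, .]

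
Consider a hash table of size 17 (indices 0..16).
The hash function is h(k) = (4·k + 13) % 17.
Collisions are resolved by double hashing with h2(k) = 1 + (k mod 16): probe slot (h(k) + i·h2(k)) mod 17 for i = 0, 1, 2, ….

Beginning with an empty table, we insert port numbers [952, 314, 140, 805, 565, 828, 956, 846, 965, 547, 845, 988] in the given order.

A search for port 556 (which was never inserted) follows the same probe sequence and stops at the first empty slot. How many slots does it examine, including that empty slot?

952: h=13 -> slot 13
314: h=11 -> slot 11
140: h=12 -> slot 12
805: h=3 -> slot 3
565: h=12, h2=6, probe 12,1 -> slot 1
828: h=10 -> slot 10
956: h=12, h2=13, probe 12,8 -> slot 8
846: h=14 -> slot 14
965: h=14, h2=6, probe 14,3,9 -> slot 9
547: h=8, h2=4, probe 8,12,16 -> slot 16
845: h=10, h2=14, probe 10,7 -> slot 7
988: h=4 -> slot 4
Table: [—, 565, —, 805, 988, —, —, 845, 956, 965, 828, 314, 140, 952, 846, —, 547]
Lookup 556: h=10, h2=13, probe 10,6 → slot 6 empty, not found.

2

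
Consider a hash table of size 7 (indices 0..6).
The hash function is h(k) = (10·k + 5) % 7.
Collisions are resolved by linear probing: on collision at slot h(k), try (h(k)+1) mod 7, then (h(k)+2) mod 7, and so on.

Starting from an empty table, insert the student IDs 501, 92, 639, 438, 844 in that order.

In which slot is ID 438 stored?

Insert 501: h=3, slot 3 empty => index 3.
Insert 92: h=1, slot 1 empty => index 1.
Insert 639: h=4, slot 4 empty => index 4.
Insert 438: h=3, slots 3,4 occupied => index 5.
Insert 844: h=3, slots 3,4,5 occupied => index 6.
Table: [_, 92, _, 501, 639, 438, 844]

5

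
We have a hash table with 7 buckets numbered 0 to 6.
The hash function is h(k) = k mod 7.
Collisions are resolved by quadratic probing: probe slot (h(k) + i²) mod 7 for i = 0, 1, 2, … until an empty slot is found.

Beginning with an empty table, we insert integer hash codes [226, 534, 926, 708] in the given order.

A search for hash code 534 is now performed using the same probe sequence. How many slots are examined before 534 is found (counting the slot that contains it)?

226 hashes to 2; slot 2 is free → place at 2.
534 hashes to 2; 2 taken → place at 3.
926 hashes to 2; 2,3 taken → place at 6.
708 hashes to 1; slot 1 is free → place at 1.
Table: [., 708, 226, 534, ., ., 926]
Lookup 534: h=2, probe 2,3 → found at 3.

2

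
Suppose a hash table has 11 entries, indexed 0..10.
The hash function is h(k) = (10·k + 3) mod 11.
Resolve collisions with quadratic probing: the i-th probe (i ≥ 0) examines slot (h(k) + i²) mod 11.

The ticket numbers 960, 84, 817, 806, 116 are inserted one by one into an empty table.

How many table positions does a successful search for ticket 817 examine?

2

960 hashes to 0; slot 0 is free => place at 0.
84 hashes to 7; slot 7 is free => place at 7.
817 hashes to 0; 0 taken => place at 1.
806 hashes to 0; 0,1 taken => place at 4.
116 hashes to 8; slot 8 is free => place at 8.
Table: [960, 817, ., ., 806, ., ., 84, 116, ., .]
Lookup 817: h=0, probe 0,1 → found at 1.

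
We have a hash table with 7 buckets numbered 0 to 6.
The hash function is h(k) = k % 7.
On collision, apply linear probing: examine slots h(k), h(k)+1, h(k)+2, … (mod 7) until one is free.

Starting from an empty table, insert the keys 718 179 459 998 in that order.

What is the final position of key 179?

5

718: h=4 => slot 4
179: h=4, probe 4,5 => slot 5
459: h=4, probe 4,5,6 => slot 6
998: h=4, probe 4,5,6,0 => slot 0
Table: [998, ., ., ., 718, 179, 459]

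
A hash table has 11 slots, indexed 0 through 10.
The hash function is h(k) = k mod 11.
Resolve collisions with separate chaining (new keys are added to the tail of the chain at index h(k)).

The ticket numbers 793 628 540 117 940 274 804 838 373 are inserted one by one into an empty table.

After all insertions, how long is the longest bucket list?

4

Insert 793: h=1, bucket 1 empty -> new chain.
Insert 628: h=1, bucket 1 nonempty -> append to chain.
Insert 540: h=1, bucket 1 nonempty -> append to chain.
Insert 117: h=7, bucket 7 empty -> new chain.
Insert 940: h=5, bucket 5 empty -> new chain.
Insert 274: h=10, bucket 10 empty -> new chain.
Insert 804: h=1, bucket 1 nonempty -> append to chain.
Insert 838: h=2, bucket 2 empty -> new chain.
Insert 373: h=10, bucket 10 nonempty -> append to chain.
Final buckets:
0: ∅
1: 793 -> 628 -> 540 -> 804
2: 838
3: ∅
4: ∅
5: 940
6: ∅
7: 117
8: ∅
9: ∅
10: 274 -> 373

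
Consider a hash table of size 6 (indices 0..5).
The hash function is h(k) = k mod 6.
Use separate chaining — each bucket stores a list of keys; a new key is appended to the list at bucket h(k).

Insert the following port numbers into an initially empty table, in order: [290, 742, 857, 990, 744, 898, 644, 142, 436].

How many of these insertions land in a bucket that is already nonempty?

290 → bucket 2
742 → bucket 4
857 → bucket 5
990 → bucket 0
744 → bucket 0 (collision)
898 → bucket 4 (collision)
644 → bucket 2 (collision)
142 → bucket 4 (collision)
436 → bucket 4 (collision)
Final buckets:
0: 990 -> 744
1: ∅
2: 290 -> 644
3: ∅
4: 742 -> 898 -> 142 -> 436
5: 857

5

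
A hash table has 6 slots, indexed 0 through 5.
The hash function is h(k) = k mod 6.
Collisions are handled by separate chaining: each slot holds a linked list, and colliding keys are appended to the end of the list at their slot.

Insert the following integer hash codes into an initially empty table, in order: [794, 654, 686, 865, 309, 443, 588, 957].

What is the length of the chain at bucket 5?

1

Insert 794: h=2, bucket 2 empty → new chain.
Insert 654: h=0, bucket 0 empty → new chain.
Insert 686: h=2, bucket 2 nonempty → append to chain.
Insert 865: h=1, bucket 1 empty → new chain.
Insert 309: h=3, bucket 3 empty → new chain.
Insert 443: h=5, bucket 5 empty → new chain.
Insert 588: h=0, bucket 0 nonempty → append to chain.
Insert 957: h=3, bucket 3 nonempty → append to chain.
Final buckets:
0: 654 -> 588
1: 865
2: 794 -> 686
3: 309 -> 957
4: —
5: 443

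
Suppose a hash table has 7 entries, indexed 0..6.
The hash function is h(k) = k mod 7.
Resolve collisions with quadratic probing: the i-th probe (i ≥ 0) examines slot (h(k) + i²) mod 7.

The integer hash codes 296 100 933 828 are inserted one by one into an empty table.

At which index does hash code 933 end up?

Insert 296: h=2, slot 2 empty → index 2.
Insert 100: h=2, slot 2 occupied → index 3.
Insert 933: h=2, slots 2,3 occupied → index 6.
Insert 828: h=2, slots 2,3,6 occupied → index 4.
Table: [., ., 296, 100, 828, ., 933]

6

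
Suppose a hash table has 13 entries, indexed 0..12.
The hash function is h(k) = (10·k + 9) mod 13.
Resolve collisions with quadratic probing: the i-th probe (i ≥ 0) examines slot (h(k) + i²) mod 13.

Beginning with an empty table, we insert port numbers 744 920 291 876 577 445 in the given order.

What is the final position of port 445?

744: h=0 -> slot 0
920: h=5 -> slot 5
291: h=7 -> slot 7
876: h=7, probe 7,8 -> slot 8
577: h=7, probe 7,8,11 -> slot 11
445: h=0, probe 0,1 -> slot 1
Table: [744, 445, —, —, —, 920, —, 291, 876, —, —, 577, —]

1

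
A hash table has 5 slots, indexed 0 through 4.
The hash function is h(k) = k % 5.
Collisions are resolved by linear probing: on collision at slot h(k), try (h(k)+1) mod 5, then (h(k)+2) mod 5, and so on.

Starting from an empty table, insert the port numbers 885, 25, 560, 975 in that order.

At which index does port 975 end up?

3

Insert 885: h=0, slot 0 empty => index 0.
Insert 25: h=0, slot 0 occupied => index 1.
Insert 560: h=0, slots 0,1 occupied => index 2.
Insert 975: h=0, slots 0,1,2 occupied => index 3.
Table: [885, 25, 560, 975, —]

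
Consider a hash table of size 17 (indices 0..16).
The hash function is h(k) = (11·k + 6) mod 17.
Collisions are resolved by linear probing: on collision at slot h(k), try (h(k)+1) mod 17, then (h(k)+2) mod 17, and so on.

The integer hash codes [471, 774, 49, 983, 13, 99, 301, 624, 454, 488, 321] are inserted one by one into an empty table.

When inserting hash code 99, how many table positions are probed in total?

2

Insert 471: h=2, slot 2 empty → index 2.
Insert 774: h=3, slot 3 empty → index 3.
Insert 49: h=1, slot 1 empty → index 1.
Insert 983: h=7, slot 7 empty → index 7.
Insert 13: h=13, slot 13 empty → index 13.
Insert 99: h=7, slot 7 occupied → index 8.
Insert 301: h=2, slots 2,3 occupied → index 4.
Insert 624: h=2, slots 2,3,4 occupied → index 5.
Insert 454: h=2, slots 2,3,4,5 occupied → index 6.
Insert 488: h=2, slots 2,3,4,5,6,7,8 occupied → index 9.
Insert 321: h=1, slots 1,2,3,4,5,6,7,8,9 occupied → index 10.
Table: [—, 49, 471, 774, 301, 624, 454, 983, 99, 488, 321, —, —, 13, —, —, —]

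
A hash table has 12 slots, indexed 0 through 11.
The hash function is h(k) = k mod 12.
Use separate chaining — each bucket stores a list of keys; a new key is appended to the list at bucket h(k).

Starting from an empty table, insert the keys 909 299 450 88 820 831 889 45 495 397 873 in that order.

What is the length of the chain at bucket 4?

909 -> bucket 9
299 -> bucket 11
450 -> bucket 6
88 -> bucket 4
820 -> bucket 4 (collision)
831 -> bucket 3
889 -> bucket 1
45 -> bucket 9 (collision)
495 -> bucket 3 (collision)
397 -> bucket 1 (collision)
873 -> bucket 9 (collision)
Final buckets:
0: —
1: 889 -> 397
2: —
3: 831 -> 495
4: 88 -> 820
5: —
6: 450
7: —
8: —
9: 909 -> 45 -> 873
10: —
11: 299

2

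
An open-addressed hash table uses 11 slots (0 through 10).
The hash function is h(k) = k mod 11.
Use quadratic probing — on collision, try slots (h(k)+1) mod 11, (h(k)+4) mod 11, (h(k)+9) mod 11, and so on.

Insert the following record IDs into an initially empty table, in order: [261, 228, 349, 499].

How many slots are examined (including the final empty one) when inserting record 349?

Insert 261: h=8, slot 8 empty -> index 8.
Insert 228: h=8, slot 8 occupied -> index 9.
Insert 349: h=8, slots 8,9 occupied -> index 1.
Insert 499: h=4, slot 4 empty -> index 4.
Table: [—, 349, —, —, 499, —, —, —, 261, 228, —]

3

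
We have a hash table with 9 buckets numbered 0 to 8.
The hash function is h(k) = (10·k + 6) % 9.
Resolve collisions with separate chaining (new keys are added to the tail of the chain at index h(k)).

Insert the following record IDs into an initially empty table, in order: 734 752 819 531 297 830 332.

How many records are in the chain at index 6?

3

Insert 734: h=2, bucket 2 empty → new chain.
Insert 752: h=2, bucket 2 nonempty → append to chain.
Insert 819: h=6, bucket 6 empty → new chain.
Insert 531: h=6, bucket 6 nonempty → append to chain.
Insert 297: h=6, bucket 6 nonempty → append to chain.
Insert 830: h=8, bucket 8 empty → new chain.
Insert 332: h=5, bucket 5 empty → new chain.
Final buckets:
0: ∅
1: ∅
2: 734 -> 752
3: ∅
4: ∅
5: 332
6: 819 -> 531 -> 297
7: ∅
8: 830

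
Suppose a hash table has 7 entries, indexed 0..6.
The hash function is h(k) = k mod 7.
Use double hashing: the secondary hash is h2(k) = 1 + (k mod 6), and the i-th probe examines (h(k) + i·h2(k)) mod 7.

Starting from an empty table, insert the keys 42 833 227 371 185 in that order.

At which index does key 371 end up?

5

Insert 42: h=0, slot 0 empty → index 0.
Insert 833: h=0, h2=6, slot 0 occupied → index 6.
Insert 227: h=3, slot 3 empty → index 3.
Insert 371: h=0, h2=6, slots 0,6 occupied → index 5.
Insert 185: h=3, h2=6, slot 3 occupied → index 2.
Table: [42, ., 185, 227, ., 371, 833]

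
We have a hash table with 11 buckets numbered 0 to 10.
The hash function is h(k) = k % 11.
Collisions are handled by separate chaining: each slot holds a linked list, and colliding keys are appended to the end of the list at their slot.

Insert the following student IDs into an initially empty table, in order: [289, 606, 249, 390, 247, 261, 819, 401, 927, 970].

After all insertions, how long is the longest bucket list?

4

289 → bucket 3
606 → bucket 1
249 → bucket 7
390 → bucket 5
247 → bucket 5 (collision)
261 → bucket 8
819 → bucket 5 (collision)
401 → bucket 5 (collision)
927 → bucket 3 (collision)
970 → bucket 2
Final buckets:
0: .
1: 606
2: 970
3: 289 -> 927
4: .
5: 390 -> 247 -> 819 -> 401
6: .
7: 249
8: 261
9: .
10: .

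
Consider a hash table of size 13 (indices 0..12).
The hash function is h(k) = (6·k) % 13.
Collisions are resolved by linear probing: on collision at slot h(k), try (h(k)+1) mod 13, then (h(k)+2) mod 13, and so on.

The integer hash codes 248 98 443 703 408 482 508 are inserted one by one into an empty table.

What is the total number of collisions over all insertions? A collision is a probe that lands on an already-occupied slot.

248 hashes to 6; slot 6 is free => place at 6.
98 hashes to 3; slot 3 is free => place at 3.
443 hashes to 6; 6 taken => place at 7.
703 hashes to 6; 6,7 taken => place at 8.
408 hashes to 4; slot 4 is free => place at 4.
482 hashes to 6; 6,7,8 taken => place at 9.
508 hashes to 6; 6,7,8,9 taken => place at 10.
Table: [-, -, -, 98, 408, -, 248, 443, 703, 482, 508, -, -]

10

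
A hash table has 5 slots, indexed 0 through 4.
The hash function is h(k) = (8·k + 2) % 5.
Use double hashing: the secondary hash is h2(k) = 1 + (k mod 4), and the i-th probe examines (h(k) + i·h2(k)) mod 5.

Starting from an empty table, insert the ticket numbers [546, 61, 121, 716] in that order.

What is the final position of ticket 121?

546 hashes to 0; slot 0 is free -> place at 0.
61 hashes to 0, h2=2; 0 taken -> place at 2.
121 hashes to 0, h2=2; 0,2 taken -> place at 4.
716 hashes to 0, h2=1; 0 taken -> place at 1.
Table: [546, 716, 61, ∅, 121]

4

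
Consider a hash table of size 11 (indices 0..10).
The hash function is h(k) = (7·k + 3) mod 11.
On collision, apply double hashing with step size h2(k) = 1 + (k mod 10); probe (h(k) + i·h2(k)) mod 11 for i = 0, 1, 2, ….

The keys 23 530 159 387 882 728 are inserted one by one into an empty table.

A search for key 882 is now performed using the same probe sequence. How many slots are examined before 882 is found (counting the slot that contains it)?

2

23: h=10 -> slot 10
530: h=6 -> slot 6
159: h=5 -> slot 5
387: h=6, h2=8, probe 6,3 -> slot 3
882: h=6, h2=3, probe 6,9 -> slot 9
728: h=6, h2=9, probe 6,4 -> slot 4
Table: [., ., ., 387, 728, 159, 530, ., ., 882, 23]
Lookup 882: h=6, h2=3, probe 6,9 → found at 9.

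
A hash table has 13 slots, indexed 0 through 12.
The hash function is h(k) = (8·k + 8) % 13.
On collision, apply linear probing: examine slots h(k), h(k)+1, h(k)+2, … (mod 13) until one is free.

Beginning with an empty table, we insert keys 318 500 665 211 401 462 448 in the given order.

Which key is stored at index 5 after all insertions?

500

Insert 318: h=4, slot 4 empty -> index 4.
Insert 500: h=4, slot 4 occupied -> index 5.
Insert 665: h=11, slot 11 empty -> index 11.
Insert 211: h=6, slot 6 empty -> index 6.
Insert 401: h=5, slots 5,6 occupied -> index 7.
Insert 462: h=12, slot 12 empty -> index 12.
Insert 448: h=4, slots 4,5,6,7 occupied -> index 8.
Table: [., ., ., ., 318, 500, 211, 401, 448, ., ., 665, 462]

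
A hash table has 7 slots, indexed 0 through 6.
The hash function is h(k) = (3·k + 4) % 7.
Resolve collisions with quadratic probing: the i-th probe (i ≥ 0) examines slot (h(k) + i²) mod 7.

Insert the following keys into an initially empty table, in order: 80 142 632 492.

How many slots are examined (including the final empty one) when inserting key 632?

2

80 hashes to 6; slot 6 is free => place at 6.
142 hashes to 3; slot 3 is free => place at 3.
632 hashes to 3; 3 taken => place at 4.
492 hashes to 3; 3,4 taken => place at 0.
Table: [492, -, -, 142, 632, -, 80]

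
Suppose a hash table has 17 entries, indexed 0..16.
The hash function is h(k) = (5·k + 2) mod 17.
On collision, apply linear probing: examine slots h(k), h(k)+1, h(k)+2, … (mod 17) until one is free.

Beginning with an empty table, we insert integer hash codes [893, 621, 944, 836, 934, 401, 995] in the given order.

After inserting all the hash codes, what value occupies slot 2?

Insert 893: h=13, slot 13 empty => index 13.
Insert 621: h=13, slot 13 occupied => index 14.
Insert 944: h=13, slots 13,14 occupied => index 15.
Insert 836: h=0, slot 0 empty => index 0.
Insert 934: h=14, slots 14,15 occupied => index 16.
Insert 401: h=1, slot 1 empty => index 1.
Insert 995: h=13, slots 13,14,15,16,0,1 occupied => index 2.
Table: [836, 401, 995, ., ., ., ., ., ., ., ., ., ., 893, 621, 944, 934]

995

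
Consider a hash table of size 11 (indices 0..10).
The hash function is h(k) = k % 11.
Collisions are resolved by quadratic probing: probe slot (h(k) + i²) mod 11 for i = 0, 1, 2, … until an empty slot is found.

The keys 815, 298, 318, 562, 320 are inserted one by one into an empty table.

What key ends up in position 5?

562

815: h=1 => slot 1
298: h=1, probe 1,2 => slot 2
318: h=10 => slot 10
562: h=1, probe 1,2,5 => slot 5
320: h=1, probe 1,2,5,10,6 => slot 6
Table: [., 815, 298, ., ., 562, 320, ., ., ., 318]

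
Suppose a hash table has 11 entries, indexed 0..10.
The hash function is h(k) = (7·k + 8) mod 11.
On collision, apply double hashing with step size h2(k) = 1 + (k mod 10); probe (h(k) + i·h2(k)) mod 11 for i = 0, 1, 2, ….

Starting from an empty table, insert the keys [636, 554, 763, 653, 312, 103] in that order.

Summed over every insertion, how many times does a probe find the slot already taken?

636 hashes to 5; slot 5 is free => place at 5.
554 hashes to 3; slot 3 is free => place at 3.
763 hashes to 3, h2=4; 3 taken => place at 7.
653 hashes to 3, h2=4; 3,7 taken => place at 0.
312 hashes to 3, h2=3; 3 taken => place at 6.
103 hashes to 3, h2=4; 3,7,0 taken => place at 4.
Table: [653, ., ., 554, 103, 636, 312, 763, ., ., .]

7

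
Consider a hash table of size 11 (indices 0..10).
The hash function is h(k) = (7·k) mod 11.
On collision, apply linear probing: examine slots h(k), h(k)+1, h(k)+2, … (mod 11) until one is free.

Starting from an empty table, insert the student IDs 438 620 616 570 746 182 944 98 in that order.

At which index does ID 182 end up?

438: h=8 → slot 8
620: h=6 → slot 6
616: h=0 → slot 0
570: h=8, probe 8,9 → slot 9
746: h=8, probe 8,9,10 → slot 10
182: h=9, probe 9,10,0,1 → slot 1
944: h=8, probe 8,9,10,0,1,2 → slot 2
98: h=4 → slot 4
Table: [616, 182, 944, —, 98, —, 620, —, 438, 570, 746]

1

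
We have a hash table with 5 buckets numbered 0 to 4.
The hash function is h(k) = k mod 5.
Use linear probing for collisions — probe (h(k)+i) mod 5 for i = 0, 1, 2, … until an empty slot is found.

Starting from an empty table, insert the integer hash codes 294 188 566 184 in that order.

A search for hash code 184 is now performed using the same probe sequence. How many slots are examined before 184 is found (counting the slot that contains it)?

2

Insert 294: h=4, slot 4 empty -> index 4.
Insert 188: h=3, slot 3 empty -> index 3.
Insert 566: h=1, slot 1 empty -> index 1.
Insert 184: h=4, slot 4 occupied -> index 0.
Table: [184, 566, _, 188, 294]
Lookup 184: h=4, probe 4,0 → found at 0.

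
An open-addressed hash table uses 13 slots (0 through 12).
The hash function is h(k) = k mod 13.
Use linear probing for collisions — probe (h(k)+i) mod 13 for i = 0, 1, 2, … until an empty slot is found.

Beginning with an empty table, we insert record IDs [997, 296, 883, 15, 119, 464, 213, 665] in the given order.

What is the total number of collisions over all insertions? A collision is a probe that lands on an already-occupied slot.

997 hashes to 9; slot 9 is free → place at 9.
296 hashes to 10; slot 10 is free → place at 10.
883 hashes to 12; slot 12 is free → place at 12.
15 hashes to 2; slot 2 is free → place at 2.
119 hashes to 2; 2 taken → place at 3.
464 hashes to 9; 9,10 taken → place at 11.
213 hashes to 5; slot 5 is free → place at 5.
665 hashes to 2; 2,3 taken → place at 4.
Table: [-, -, 15, 119, 665, 213, -, -, -, 997, 296, 464, 883]

5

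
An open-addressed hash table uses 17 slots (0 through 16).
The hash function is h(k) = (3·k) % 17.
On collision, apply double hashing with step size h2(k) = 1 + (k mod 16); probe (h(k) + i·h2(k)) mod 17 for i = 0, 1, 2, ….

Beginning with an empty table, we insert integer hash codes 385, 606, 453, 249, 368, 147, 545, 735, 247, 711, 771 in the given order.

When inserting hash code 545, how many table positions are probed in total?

385: h=16 → slot 16
606: h=16, h2=15, probe 16,14 → slot 14
453: h=16, h2=6, probe 16,5 → slot 5
249: h=16, h2=10, probe 16,9 → slot 9
368: h=16, h2=1, probe 16,0 → slot 0
147: h=16, h2=4, probe 16,3 → slot 3
545: h=3, h2=2, probe 3,5,7 → slot 7
735: h=12 → slot 12
247: h=10 → slot 10
711: h=8 → slot 8
771: h=1 → slot 1
Table: [368, 771, ., 147, ., 453, ., 545, 711, 249, 247, ., 735, ., 606, ., 385]

3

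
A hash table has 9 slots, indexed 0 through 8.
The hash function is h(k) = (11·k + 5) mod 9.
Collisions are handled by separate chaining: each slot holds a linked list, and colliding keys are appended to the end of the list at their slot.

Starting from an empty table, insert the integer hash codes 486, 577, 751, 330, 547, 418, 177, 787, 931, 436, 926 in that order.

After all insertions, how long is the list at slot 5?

Insert 486: h=5, bucket 5 empty → new chain.
Insert 577: h=7, bucket 7 empty → new chain.
Insert 751: h=4, bucket 4 empty → new chain.
Insert 330: h=8, bucket 8 empty → new chain.
Insert 547: h=1, bucket 1 empty → new chain.
Insert 418: h=4, bucket 4 nonempty → append to chain.
Insert 177: h=8, bucket 8 nonempty → append to chain.
Insert 787: h=4, bucket 4 nonempty → append to chain.
Insert 931: h=4, bucket 4 nonempty → append to chain.
Insert 436: h=4, bucket 4 nonempty → append to chain.
Insert 926: h=3, bucket 3 empty → new chain.
Final buckets:
0: ∅
1: 547
2: ∅
3: 926
4: 751 -> 418 -> 787 -> 931 -> 436
5: 486
6: ∅
7: 577
8: 330 -> 177

1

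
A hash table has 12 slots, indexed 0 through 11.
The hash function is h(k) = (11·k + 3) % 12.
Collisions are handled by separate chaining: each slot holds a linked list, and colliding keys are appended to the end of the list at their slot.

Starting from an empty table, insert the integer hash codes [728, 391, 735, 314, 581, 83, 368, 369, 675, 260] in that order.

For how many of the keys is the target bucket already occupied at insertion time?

728 -> bucket 7
391 -> bucket 8
735 -> bucket 0
314 -> bucket 1
581 -> bucket 10
83 -> bucket 4
368 -> bucket 7 (collision)
369 -> bucket 6
675 -> bucket 0 (collision)
260 -> bucket 7 (collision)
Final buckets:
0: 735 -> 675
1: 314
2: -
3: -
4: 83
5: -
6: 369
7: 728 -> 368 -> 260
8: 391
9: -
10: 581
11: -

3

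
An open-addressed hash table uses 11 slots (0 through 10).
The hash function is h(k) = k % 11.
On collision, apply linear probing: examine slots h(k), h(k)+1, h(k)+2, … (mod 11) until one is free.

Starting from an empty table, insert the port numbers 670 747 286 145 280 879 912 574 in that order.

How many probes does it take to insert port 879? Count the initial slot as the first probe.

5

Insert 670: h=10, slot 10 empty → index 10.
Insert 747: h=10, slot 10 occupied → index 0.
Insert 286: h=0, slot 0 occupied → index 1.
Insert 145: h=2, slot 2 empty → index 2.
Insert 280: h=5, slot 5 empty → index 5.
Insert 879: h=10, slots 10,0,1,2 occupied → index 3.
Insert 912: h=10, slots 10,0,1,2,3 occupied → index 4.
Insert 574: h=2, slots 2,3,4,5 occupied → index 6.
Table: [747, 286, 145, 879, 912, 280, 574, _, _, _, 670]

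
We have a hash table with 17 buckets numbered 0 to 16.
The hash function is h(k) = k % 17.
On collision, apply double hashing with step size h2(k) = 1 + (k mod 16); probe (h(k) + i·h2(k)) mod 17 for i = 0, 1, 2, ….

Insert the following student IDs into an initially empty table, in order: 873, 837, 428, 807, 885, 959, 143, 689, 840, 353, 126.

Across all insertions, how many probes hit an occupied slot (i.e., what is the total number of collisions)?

8

873: h=6 -> slot 6
837: h=4 -> slot 4
428: h=3 -> slot 3
807: h=8 -> slot 8
885: h=1 -> slot 1
959: h=7 -> slot 7
143: h=7, h2=16, probe 7,6,5 -> slot 5
689: h=9 -> slot 9
840: h=7, h2=9, probe 7,16 -> slot 16
353: h=13 -> slot 13
126: h=7, h2=15, probe 7,5,3,1,16,14 -> slot 14
Table: [., 885, ., 428, 837, 143, 873, 959, 807, 689, ., ., ., 353, 126, ., 840]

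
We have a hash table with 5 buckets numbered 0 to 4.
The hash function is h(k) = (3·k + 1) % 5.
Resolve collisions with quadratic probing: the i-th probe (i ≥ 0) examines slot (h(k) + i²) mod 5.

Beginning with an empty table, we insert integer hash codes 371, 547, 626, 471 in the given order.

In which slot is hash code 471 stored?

3

371 hashes to 4; slot 4 is free => place at 4.
547 hashes to 2; slot 2 is free => place at 2.
626 hashes to 4; 4 taken => place at 0.
471 hashes to 4; 4,0 taken => place at 3.
Table: [626, —, 547, 471, 371]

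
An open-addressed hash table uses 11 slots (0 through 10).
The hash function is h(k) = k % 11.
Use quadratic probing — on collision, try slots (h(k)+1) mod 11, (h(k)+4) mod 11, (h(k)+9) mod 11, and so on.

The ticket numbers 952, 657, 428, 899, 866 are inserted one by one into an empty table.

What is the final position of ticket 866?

952 hashes to 6; slot 6 is free -> place at 6.
657 hashes to 8; slot 8 is free -> place at 8.
428 hashes to 10; slot 10 is free -> place at 10.
899 hashes to 8; 8 taken -> place at 9.
866 hashes to 8; 8,9 taken -> place at 1.
Table: [—, 866, —, —, —, —, 952, —, 657, 899, 428]

1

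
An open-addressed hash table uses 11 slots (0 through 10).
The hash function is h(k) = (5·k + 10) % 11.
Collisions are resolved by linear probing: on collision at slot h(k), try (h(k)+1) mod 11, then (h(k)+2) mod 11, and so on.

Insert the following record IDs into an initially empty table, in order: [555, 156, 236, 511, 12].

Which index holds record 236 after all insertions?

555: h=2 -> slot 2
156: h=9 -> slot 9
236: h=2, probe 2,3 -> slot 3
511: h=2, probe 2,3,4 -> slot 4
12: h=4, probe 4,5 -> slot 5
Table: [_, _, 555, 236, 511, 12, _, _, _, 156, _]

3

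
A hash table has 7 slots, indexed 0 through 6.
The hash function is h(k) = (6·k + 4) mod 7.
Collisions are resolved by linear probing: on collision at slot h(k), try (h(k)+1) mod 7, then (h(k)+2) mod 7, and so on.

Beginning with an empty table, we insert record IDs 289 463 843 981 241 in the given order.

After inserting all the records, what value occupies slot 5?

241

Insert 289: h=2, slot 2 empty -> index 2.
Insert 463: h=3, slot 3 empty -> index 3.
Insert 843: h=1, slot 1 empty -> index 1.
Insert 981: h=3, slot 3 occupied -> index 4.
Insert 241: h=1, slots 1,2,3,4 occupied -> index 5.
Table: [—, 843, 289, 463, 981, 241, —]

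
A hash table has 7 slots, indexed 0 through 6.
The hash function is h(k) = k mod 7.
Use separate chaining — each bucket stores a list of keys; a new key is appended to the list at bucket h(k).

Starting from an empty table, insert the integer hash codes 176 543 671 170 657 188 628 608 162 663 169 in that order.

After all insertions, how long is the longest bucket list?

Insert 176: h=1, bucket 1 empty -> new chain.
Insert 543: h=4, bucket 4 empty -> new chain.
Insert 671: h=6, bucket 6 empty -> new chain.
Insert 170: h=2, bucket 2 empty -> new chain.
Insert 657: h=6, bucket 6 nonempty -> append to chain.
Insert 188: h=6, bucket 6 nonempty -> append to chain.
Insert 628: h=5, bucket 5 empty -> new chain.
Insert 608: h=6, bucket 6 nonempty -> append to chain.
Insert 162: h=1, bucket 1 nonempty -> append to chain.
Insert 663: h=5, bucket 5 nonempty -> append to chain.
Insert 169: h=1, bucket 1 nonempty -> append to chain.
Final buckets:
0: _
1: 176 -> 162 -> 169
2: 170
3: _
4: 543
5: 628 -> 663
6: 671 -> 657 -> 188 -> 608

4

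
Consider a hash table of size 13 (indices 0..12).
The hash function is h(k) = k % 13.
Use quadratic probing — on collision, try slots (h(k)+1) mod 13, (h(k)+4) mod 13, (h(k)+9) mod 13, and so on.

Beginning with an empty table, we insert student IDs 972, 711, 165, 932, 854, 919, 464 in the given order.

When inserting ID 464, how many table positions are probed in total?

972 hashes to 10; slot 10 is free -> place at 10.
711 hashes to 9; slot 9 is free -> place at 9.
165 hashes to 9; 9,10 taken -> place at 0.
932 hashes to 9; 9,10,0 taken -> place at 5.
854 hashes to 9; 9,10,0,5 taken -> place at 12.
919 hashes to 9; 9,10,0,5,12 taken -> place at 8.
464 hashes to 9; 9,10,0,5,12,8 taken -> place at 6.
Table: [165, —, —, —, —, 932, 464, —, 919, 711, 972, —, 854]

7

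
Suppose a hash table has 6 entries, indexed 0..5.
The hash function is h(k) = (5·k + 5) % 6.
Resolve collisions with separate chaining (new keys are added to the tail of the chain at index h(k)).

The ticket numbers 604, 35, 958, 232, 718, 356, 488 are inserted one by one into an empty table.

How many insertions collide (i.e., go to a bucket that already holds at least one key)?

Insert 604: h=1, bucket 1 empty -> new chain.
Insert 35: h=0, bucket 0 empty -> new chain.
Insert 958: h=1, bucket 1 nonempty -> append to chain.
Insert 232: h=1, bucket 1 nonempty -> append to chain.
Insert 718: h=1, bucket 1 nonempty -> append to chain.
Insert 356: h=3, bucket 3 empty -> new chain.
Insert 488: h=3, bucket 3 nonempty -> append to chain.
Final buckets:
0: 35
1: 604 -> 958 -> 232 -> 718
2: _
3: 356 -> 488
4: _
5: _

4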